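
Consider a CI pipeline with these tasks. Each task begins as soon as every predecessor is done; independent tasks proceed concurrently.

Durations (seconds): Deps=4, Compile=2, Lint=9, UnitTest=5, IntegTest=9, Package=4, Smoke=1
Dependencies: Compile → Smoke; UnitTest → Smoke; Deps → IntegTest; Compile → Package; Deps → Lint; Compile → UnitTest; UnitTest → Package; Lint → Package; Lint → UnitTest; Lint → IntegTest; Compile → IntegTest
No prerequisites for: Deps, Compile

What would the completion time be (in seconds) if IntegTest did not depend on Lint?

22

Before: longest chain Deps→Lint→UnitTest→Package = 4+9+5+4 = 22, finish 22.
Without Lint→IntegTest, IntegTest's earliest start moves from 13 to 4.
The longest chain is now Deps→Lint→UnitTest→Package = 4+9+5+4 = 22, so the job takes 22 seconds.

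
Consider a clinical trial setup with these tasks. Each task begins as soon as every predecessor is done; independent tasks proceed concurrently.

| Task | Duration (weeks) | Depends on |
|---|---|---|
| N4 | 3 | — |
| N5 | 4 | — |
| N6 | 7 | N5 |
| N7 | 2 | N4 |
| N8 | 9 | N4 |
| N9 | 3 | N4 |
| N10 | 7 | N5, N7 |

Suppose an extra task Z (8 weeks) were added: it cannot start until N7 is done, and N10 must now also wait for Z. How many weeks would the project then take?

20

Originally the project takes 12 weeks.
With Z inserted, N10 now waits for max(N5, N7, Z).
New critical path: N4→N7→Z→N10 = 3+2+8+7 = 20 ⇒ 20 weeks.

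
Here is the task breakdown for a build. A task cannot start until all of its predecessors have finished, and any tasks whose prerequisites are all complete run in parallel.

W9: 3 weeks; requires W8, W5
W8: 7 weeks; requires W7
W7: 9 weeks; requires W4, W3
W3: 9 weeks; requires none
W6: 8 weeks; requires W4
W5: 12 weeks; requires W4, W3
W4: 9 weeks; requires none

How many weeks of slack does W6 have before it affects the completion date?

11

W3→W7→W8→W9 = 9+9+7+3 = 28 sets the makespan at 28 weeks.
The longest chain containing W6 totals 17 weeks.
Slack of W6 = 20 − 9 = 11 weeks.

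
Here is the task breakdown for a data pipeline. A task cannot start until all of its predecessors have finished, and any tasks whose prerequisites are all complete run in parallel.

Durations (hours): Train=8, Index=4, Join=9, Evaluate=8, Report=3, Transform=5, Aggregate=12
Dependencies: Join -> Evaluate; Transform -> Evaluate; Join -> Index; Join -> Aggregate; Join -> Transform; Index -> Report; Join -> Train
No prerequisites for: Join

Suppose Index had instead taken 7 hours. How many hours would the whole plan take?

22

As given, the longest chain is Join→Transform→Evaluate = 9+5+8 = 22, so the finish is 22 hours.
Index has 6 hours of float (longest path through it is 16).
The critical path is still Join→Transform→Evaluate; finish is now 22 hours.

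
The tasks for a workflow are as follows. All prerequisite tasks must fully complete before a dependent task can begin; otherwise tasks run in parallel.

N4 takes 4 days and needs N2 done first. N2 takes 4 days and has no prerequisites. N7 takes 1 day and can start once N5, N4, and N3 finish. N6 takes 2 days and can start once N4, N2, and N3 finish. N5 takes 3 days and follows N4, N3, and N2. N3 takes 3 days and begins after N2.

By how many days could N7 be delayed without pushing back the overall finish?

0

Critical path: N2→N4→N5→N7 = 4+4+3+1 = 12, so the finish is 12 days.
The longest chain containing N7 totals 12 days.
Slack of N7 = 11 − 11 = 0 days.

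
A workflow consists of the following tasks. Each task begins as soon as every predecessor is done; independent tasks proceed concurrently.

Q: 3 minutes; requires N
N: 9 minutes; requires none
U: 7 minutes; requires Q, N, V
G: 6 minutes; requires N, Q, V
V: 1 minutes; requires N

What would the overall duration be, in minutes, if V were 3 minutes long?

Critical path before the change: N→Q→U = 9+3+7 = 19 giving 19 minutes.
V is off the critical path — its longest chain is 17 minutes, giving 2 of slack.
No other chain overtakes it, so the finish is 19 minutes.

19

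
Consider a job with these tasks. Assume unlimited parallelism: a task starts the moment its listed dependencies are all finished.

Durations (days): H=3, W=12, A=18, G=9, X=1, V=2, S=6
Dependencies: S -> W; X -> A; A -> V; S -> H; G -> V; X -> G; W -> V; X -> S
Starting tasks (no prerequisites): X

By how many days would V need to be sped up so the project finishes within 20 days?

1

Current finish: 21 days; target: 20.
V is on every critical path, so each day cut from V cuts the finish by one (this holds down to a finish of 20).
Need 21 − 20 = 1 day off V → V becomes 1 day, finish becomes 20.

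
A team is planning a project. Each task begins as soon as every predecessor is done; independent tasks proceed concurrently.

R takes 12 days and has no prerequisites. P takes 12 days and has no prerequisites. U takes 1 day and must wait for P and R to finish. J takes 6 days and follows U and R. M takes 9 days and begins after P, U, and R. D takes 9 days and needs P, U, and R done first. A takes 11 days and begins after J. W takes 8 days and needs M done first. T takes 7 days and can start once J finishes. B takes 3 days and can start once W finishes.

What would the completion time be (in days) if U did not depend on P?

33

With the dependency in place, R→U→M→W→B = 12+1+9+8+3 = 33 sets the finish at 33 days.
Dropping P→U doesn't change U's earliest start (12); another predecessor still binds.
After: R→U→M→W→B = 12+1+9+8+3 = 33 → 33 days.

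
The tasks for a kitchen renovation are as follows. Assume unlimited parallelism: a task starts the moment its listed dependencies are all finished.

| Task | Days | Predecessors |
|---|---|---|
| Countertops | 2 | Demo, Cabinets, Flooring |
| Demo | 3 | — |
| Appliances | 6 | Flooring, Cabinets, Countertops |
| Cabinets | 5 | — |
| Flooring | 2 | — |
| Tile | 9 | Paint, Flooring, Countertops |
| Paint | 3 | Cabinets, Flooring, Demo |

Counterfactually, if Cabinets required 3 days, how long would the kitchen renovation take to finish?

The binding path is Cabinets→Paint→Tile = 5+3+9 = 17; finish at 17 days.
Since Cabinets is critical, the -2 change carries straight to that chain (now 15 days).
New critical path: Demo→Paint→Tile = 3+3+9 = 15 ⇒ 15 days.

15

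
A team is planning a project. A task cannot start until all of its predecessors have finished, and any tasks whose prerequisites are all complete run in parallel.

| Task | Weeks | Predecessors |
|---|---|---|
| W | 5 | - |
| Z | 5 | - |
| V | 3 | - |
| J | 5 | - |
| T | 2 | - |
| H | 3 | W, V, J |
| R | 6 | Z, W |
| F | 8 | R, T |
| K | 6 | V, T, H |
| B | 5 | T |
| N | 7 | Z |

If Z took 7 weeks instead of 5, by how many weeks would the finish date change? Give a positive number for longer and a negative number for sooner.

2

Actual critical path: Z→R→F = 5+6+8 = 19 ⇒ 19 weeks.
Z lies on that path, so at 7 weeks the path becomes 21 weeks.
The critical path is still Z→R→F; finish is now 21 weeks.
Change in finish: 21 − 19 = +2 weeks.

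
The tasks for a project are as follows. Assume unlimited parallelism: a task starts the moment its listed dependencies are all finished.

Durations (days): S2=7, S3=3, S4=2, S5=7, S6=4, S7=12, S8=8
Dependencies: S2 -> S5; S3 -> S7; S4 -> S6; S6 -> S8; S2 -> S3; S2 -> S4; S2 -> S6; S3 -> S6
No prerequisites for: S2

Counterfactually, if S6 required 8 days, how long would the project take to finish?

The binding path is S2→S3→S6→S8 = 7+3+4+8 = 22; finish at 22 days.
S6 lies on that path, so at 8 days the path becomes 26 days.
No other chain overtakes it, so the finish is 26 days.

26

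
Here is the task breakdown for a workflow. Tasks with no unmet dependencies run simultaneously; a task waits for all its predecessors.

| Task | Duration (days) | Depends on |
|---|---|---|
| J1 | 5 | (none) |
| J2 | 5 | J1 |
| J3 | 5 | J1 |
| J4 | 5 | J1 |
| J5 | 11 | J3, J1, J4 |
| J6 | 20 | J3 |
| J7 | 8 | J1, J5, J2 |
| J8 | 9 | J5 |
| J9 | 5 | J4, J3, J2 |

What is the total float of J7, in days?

1

The longest chain is J1→J3→J5→J8 = 5+5+11+9 = 30; overall finish 30 days.
Longest path through J7: 29 days (earliest finish 29, latest finish 30).
Slack of J7 = 22 − 21 = 1 day.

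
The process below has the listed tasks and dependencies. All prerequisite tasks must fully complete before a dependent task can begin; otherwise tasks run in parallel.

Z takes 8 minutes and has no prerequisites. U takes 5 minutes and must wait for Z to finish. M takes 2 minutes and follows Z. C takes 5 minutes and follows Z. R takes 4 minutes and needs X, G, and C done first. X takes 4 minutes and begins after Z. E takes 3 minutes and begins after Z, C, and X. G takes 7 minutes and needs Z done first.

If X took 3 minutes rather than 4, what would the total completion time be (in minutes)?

19

The binding path is Z→G→R = 8+7+4 = 19; finish at 19 minutes.
X is off the critical path — its longest chain is 16 minutes, giving 3 of slack.
That remains the longest chain; total 19 minutes.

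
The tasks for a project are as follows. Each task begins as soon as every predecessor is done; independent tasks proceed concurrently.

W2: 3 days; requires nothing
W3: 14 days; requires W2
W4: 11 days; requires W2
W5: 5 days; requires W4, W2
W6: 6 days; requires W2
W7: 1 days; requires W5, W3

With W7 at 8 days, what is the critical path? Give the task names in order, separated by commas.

Baseline: W2→W4→W5→W7 = 3+11+5+1 = 20 → 20 days.
W7 is on the critical path; changing it to 8 makes that path 27 days.
That remains the longest chain; total 27 days.

W2, W4, W5, W7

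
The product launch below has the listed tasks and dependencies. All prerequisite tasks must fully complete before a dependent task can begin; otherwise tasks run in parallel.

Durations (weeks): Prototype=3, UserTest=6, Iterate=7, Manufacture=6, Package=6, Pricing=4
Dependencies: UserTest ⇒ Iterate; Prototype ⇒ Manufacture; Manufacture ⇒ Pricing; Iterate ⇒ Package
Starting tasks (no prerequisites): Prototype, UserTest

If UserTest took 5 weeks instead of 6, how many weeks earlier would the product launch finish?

1

Critical path before the change: UserTest→Iterate→Package = 6+7+6 = 19 giving 19 weeks.
UserTest lies on that path, so at 5 weeks the path becomes 18 weeks.
No other chain overtakes it, so the finish is 18 weeks.
Change in finish: 18 − 19 = -1 weeks.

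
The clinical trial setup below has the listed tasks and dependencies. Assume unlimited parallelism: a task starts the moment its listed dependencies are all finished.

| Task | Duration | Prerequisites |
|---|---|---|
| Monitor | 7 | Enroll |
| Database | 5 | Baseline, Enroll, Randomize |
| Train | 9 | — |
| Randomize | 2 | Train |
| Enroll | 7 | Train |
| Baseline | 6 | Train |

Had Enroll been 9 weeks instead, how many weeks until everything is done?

The binding path is Train→Enroll→Monitor = 9+7+7 = 23; finish at 23 weeks.
Since Enroll is critical, the +2 change carries straight to that chain (now 25 weeks).
The critical path is still Train→Enroll→Monitor; finish is now 25 weeks.

25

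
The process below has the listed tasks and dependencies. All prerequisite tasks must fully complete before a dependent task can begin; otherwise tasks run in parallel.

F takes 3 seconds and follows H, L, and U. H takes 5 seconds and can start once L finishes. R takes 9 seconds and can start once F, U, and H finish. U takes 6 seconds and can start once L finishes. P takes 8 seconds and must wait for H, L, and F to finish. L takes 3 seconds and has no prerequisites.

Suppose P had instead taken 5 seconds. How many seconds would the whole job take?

As given, the longest chain is L→U→F→R = 3+6+3+9 = 21, so the finish is 21 seconds.
The longest path through P is only 20 seconds, so P has float 1.
No other chain overtakes it, so the finish is 21 seconds.

21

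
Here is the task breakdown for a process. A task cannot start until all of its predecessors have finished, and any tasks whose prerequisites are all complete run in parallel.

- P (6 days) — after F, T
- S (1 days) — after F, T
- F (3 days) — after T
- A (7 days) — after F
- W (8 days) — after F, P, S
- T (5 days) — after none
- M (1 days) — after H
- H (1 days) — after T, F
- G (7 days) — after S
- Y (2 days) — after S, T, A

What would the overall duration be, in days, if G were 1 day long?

Actual critical path: T→F→P→W = 5+3+6+8 = 22 ⇒ 22 days.
G is off the critical path — its longest chain is 16 days, giving 6 of slack.
No other chain overtakes it, so the finish is 22 days.

22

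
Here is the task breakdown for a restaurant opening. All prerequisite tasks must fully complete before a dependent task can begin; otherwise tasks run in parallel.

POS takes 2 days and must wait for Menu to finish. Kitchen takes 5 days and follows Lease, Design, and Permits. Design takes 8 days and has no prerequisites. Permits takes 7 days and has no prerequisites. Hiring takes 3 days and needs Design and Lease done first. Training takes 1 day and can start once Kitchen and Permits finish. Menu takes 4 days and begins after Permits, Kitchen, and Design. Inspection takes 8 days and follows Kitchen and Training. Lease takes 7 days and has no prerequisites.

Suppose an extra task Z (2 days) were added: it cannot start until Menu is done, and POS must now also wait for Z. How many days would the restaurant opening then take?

22

Originally the restaurant opening takes 22 days.
With Z inserted, POS now waits for max(Menu, Z).
New critical path: Design→Kitchen→Training→Inspection = 8+5+1+8 = 22 ⇒ 22 days.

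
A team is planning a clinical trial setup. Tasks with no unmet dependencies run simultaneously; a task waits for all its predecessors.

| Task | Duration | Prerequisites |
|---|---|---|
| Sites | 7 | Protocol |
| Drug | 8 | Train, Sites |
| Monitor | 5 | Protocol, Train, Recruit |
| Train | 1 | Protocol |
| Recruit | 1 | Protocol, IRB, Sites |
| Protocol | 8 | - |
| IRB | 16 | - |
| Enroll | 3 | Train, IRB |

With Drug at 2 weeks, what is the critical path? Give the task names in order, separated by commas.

As given, the longest chain is Protocol→Sites→Drug = 8+7+8 = 23, so the finish is 23 weeks.
Drug lies on that path, so at 2 weeks the path becomes 17 weeks.
New critical path: IRB→Recruit→Monitor = 16+1+5 = 22 ⇒ 22 weeks.

IRB, Recruit, Monitor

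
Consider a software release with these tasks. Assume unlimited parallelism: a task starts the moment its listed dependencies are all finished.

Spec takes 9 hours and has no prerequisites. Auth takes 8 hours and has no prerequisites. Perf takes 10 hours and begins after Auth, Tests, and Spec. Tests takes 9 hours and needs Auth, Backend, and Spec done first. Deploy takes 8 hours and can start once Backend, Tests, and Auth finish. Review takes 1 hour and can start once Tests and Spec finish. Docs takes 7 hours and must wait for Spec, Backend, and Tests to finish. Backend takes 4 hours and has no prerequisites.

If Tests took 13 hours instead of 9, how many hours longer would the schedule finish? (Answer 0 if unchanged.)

Critical path before the change: Spec→Tests→Perf = 9+9+10 = 28 giving 28 hours.
Since Tests is critical, the +4 change carries straight to that chain (now 32 hours).
The critical path is still Spec→Tests→Perf; finish is now 32 hours.
Change in finish: 32 − 28 = +4 hours.

4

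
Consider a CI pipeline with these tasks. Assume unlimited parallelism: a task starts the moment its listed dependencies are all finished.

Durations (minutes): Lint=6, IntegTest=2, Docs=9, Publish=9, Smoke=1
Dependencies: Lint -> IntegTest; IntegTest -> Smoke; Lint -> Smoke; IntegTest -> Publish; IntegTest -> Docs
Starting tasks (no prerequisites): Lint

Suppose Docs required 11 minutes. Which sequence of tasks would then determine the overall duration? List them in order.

As given, the longest chain is Lint→IntegTest→Docs = 6+2+9 = 17, so the finish is 17 minutes.
Docs lies on that path, so at 11 minutes the path becomes 19 minutes.
That remains the longest chain; total 19 minutes.

Lint, IntegTest, Docs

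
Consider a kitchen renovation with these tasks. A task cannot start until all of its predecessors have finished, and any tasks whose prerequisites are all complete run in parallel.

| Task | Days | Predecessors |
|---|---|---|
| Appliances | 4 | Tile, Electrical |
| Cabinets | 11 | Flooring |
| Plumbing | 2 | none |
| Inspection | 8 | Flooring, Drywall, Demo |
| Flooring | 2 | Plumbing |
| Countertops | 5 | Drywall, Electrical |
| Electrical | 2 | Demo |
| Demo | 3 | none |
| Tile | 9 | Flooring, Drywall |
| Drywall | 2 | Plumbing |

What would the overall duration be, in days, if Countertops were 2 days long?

17

The binding path is Plumbing→Drywall→Tile→Appliances = 2+2+9+4 = 17; finish at 17 days.
Countertops is off the critical path — its longest chain is 10 days, giving 7 of slack.
The critical path is still Plumbing→Drywall→Tile→Appliances; finish is now 17 days.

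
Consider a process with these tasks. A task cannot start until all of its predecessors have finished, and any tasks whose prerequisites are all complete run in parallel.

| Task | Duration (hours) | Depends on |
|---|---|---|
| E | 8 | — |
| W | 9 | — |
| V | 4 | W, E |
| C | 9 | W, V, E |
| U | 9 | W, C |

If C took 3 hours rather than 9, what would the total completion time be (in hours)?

Actual critical path: W→V→C→U = 9+4+9+9 = 31 ⇒ 31 hours.
Since C is critical, the -6 change carries straight to that chain (now 25 hours).
The critical path is still W→V→C→U; finish is now 25 hours.

25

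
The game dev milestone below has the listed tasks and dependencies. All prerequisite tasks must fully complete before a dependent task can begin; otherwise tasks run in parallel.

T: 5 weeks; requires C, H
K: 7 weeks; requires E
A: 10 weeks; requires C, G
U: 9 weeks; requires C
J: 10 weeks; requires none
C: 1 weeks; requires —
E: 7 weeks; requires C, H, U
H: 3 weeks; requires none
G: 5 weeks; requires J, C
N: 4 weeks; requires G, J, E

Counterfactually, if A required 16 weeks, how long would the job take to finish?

31

Critical path before the change: J→G→A = 10+5+10 = 25 giving 25 weeks.
A lies on that path, so at 16 weeks the path becomes 31 weeks.
No other chain overtakes it, so the finish is 31 weeks.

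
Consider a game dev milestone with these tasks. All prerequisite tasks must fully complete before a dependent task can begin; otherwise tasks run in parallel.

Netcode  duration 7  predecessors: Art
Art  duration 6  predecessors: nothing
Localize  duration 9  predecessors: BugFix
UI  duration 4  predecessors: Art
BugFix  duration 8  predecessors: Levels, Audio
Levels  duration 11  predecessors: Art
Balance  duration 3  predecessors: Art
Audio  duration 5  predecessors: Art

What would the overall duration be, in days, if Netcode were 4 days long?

34

Critical path before the change: Art→Levels→BugFix→Localize = 6+11+8+9 = 34 giving 34 days.
Netcode has 21 days of float (longest path through it is 13).
No other chain overtakes it, so the finish is 34 days.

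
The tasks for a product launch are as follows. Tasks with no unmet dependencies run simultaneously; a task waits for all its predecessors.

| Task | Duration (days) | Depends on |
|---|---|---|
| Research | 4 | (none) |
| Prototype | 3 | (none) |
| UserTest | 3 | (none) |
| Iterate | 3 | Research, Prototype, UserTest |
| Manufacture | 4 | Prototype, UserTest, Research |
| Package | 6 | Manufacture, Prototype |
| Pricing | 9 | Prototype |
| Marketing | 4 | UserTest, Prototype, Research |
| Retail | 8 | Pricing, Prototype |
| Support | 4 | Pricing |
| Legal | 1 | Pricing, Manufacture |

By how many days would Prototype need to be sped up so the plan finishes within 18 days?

Current finish: 20 days; target: 18.
Prototype is on every critical path, so each day cut from Prototype cuts the finish by one (this holds down to a finish of 18).
Need 20 − 18 = 2 days off Prototype → Prototype becomes 1 day, finish becomes 18.

2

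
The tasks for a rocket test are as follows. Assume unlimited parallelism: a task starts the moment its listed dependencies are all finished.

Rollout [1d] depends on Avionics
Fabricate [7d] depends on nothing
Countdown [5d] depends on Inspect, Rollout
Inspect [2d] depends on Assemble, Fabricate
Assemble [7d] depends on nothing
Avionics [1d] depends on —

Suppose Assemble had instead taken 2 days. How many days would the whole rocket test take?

As given, the longest chain is Assemble→Inspect→Countdown = 7+2+5 = 14, so the finish is 14 days.
Since Assemble is critical, the -5 change carries straight to that chain (now 9 days).
New critical path: Fabricate→Inspect→Countdown = 7+2+5 = 14 ⇒ 14 days.

14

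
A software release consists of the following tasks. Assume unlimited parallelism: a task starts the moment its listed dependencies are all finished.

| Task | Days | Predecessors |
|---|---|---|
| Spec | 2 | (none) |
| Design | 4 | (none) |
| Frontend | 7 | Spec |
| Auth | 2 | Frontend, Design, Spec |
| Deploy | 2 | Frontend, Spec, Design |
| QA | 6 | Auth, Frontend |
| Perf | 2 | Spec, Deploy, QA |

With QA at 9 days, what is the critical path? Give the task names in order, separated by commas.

Baseline: Spec→Frontend→Auth→QA→Perf = 2+7+2+6+2 = 19 → 19 days.
QA lies on that path, so at 9 days the path becomes 22 days.
No other chain overtakes it, so the finish is 22 days.

Spec, Frontend, Auth, QA, Perf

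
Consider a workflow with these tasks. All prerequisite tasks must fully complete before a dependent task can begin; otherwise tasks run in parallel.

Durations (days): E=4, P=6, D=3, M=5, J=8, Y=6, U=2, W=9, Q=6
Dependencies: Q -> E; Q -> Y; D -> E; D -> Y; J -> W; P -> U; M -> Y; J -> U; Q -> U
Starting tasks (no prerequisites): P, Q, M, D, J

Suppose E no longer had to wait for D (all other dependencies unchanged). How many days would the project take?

17

Before: longest chain J→W = 8+9 = 17, finish 17.
Dropping D→E doesn't change E's earliest start (6); another predecessor still binds.
After: J→W = 8+9 = 17 → 17 days.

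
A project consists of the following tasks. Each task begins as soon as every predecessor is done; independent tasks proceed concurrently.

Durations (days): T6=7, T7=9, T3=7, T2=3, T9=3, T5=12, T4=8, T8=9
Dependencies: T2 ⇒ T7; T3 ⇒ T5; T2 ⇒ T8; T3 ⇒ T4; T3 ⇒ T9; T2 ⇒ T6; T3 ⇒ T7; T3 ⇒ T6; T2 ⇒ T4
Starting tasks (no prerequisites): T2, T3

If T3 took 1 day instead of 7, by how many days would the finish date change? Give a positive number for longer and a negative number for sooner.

Baseline: T3→T5 = 7+12 = 19 → 19 days.
Since T3 is critical, the -6 change carries straight to that chain (now 13 days).
No other chain overtakes it, so the finish is 13 days.
Change in finish: 13 − 19 = -6 days.

-6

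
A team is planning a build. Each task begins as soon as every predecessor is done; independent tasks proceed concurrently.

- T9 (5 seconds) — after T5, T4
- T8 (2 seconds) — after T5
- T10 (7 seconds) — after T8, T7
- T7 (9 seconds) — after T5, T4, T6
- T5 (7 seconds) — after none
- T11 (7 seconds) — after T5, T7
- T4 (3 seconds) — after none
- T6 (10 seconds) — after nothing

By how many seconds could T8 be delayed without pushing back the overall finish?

10

T6→T7→T10 = 10+9+7 = 26 sets the makespan at 26 seconds.
T8 finishes as early as 9 and must finish by 19.
Slack of T8 = 17 − 7 = 10 seconds.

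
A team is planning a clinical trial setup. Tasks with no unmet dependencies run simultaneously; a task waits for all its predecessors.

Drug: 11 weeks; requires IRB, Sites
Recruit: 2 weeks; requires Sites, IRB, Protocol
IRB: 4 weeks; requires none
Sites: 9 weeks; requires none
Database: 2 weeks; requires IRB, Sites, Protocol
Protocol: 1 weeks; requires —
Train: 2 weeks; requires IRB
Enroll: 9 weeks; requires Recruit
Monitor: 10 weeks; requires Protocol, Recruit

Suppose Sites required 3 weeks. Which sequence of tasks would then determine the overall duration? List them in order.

Actual critical path: Sites→Recruit→Monitor = 9+2+10 = 21 ⇒ 21 weeks.
Sites is on the critical path; changing it to 3 makes that path 15 weeks.
Now IRB→Recruit→Monitor = 4+2+10 = 16 is longest, so the finish becomes 16 weeks.

IRB, Recruit, Monitor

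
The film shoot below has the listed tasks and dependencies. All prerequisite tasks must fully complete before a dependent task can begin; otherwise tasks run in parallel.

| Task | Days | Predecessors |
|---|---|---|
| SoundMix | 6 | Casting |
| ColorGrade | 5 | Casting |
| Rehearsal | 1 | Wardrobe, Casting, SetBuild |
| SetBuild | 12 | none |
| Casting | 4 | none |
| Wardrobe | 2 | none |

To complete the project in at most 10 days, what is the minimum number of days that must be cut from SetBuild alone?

3

Current finish: 13 days; target: 10.
SetBuild is on every critical path, so each day cut from SetBuild cuts the finish by one (this holds down to a finish of 10).
Need 13 − 10 = 3 days off SetBuild → SetBuild becomes 9 days, finish becomes 10.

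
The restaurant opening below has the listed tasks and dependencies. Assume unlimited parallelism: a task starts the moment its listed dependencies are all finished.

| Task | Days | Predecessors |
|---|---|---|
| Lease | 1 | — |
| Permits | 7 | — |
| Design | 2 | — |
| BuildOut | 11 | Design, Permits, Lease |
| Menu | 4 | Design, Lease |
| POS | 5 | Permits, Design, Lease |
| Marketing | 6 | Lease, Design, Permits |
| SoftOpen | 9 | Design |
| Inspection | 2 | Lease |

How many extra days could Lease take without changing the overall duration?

6

The longest chain is Permits→BuildOut = 7+11 = 18; overall finish 18 days.
The longest chain containing Lease totals 12 days.
Slack of Lease = 6 − 0 = 6 days.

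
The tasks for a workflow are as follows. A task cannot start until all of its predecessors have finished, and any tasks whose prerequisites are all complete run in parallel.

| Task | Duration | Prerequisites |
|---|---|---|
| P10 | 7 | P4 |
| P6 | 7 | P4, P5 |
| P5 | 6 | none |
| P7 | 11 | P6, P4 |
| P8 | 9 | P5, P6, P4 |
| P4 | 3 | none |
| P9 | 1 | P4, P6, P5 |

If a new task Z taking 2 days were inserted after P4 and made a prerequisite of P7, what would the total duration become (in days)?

24

Originally the schedule takes 24 days.
With Z inserted, P7 now waits for max(P6, P4, Z).
New critical path: P5→P6→P7 = 6+7+11 = 24 ⇒ 24 days.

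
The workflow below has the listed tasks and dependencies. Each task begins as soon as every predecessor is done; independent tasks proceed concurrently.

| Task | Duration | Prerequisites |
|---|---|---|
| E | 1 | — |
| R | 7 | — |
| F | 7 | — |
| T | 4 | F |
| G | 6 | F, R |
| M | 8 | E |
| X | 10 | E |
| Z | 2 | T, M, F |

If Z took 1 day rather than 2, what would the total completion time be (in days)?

The binding path is F→T→Z = 7+4+2 = 13; finish at 13 days.
Z is on the critical path; changing it to 1 makes that path 12 days.
Now R→G = 7+6 = 13 is longest, so the finish becomes 13 days.

13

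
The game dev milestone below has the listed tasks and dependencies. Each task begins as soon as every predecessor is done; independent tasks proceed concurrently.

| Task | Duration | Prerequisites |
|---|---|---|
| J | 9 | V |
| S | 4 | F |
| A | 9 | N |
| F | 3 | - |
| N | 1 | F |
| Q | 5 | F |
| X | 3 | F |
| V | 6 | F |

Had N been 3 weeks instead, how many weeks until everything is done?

As given, the longest chain is F→V→J = 3+6+9 = 18, so the finish is 18 weeks.
N has 5 weeks of float (longest path through it is 13).
The critical path is still F→V→J; finish is now 18 weeks.

18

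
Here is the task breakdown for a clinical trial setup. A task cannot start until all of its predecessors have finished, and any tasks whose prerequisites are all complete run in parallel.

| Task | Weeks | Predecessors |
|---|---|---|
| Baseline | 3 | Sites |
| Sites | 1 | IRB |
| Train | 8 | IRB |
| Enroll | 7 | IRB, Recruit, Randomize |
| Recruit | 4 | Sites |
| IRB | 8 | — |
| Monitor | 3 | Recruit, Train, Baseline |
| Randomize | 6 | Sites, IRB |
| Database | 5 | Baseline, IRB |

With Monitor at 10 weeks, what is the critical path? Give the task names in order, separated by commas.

As given, the longest chain is IRB→Sites→Randomize→Enroll = 8+1+6+7 = 22, so the finish is 22 weeks.
The longest path through Monitor is only 19 weeks, so Monitor has float 3.
Now IRB→Train→Monitor = 8+8+10 = 26 is longest, so the finish becomes 26 weeks.

IRB, Train, Monitor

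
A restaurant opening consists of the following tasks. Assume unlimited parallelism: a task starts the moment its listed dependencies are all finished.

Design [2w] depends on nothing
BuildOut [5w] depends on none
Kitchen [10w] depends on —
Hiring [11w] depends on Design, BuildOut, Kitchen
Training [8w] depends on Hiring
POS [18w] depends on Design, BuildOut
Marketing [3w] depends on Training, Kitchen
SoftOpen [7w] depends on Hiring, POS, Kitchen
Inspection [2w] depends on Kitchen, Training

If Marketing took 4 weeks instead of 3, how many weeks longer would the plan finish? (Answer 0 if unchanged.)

The binding path is Kitchen→Hiring→Training→Marketing = 10+11+8+3 = 32; finish at 32 weeks.
Since Marketing is critical, the +1 change carries straight to that chain (now 33 weeks).
That remains the longest chain; total 33 weeks.
Change in finish: 33 − 32 = +1 weeks.

1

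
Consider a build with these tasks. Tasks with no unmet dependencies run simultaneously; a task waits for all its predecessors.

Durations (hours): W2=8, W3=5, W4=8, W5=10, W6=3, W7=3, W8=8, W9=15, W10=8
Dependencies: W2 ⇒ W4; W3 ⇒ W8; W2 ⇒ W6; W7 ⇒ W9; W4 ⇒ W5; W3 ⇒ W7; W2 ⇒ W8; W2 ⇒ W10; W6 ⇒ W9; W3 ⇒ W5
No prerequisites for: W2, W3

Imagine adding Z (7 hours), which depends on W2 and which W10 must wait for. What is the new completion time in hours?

26

Originally the plan takes 26 hours.
With Z inserted, W10 now waits for max(W2, Z).
New critical path: W2→W4→W5 = 8+8+10 = 26 ⇒ 26 hours.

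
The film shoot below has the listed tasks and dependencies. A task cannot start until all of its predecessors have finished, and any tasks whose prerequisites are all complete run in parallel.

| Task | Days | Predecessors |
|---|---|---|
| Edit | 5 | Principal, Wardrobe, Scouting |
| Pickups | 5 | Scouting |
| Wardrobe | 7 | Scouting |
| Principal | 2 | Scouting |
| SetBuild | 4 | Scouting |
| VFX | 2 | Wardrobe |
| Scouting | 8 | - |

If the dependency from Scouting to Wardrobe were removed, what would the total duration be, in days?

15

Original critical path: Scouting→Wardrobe→Edit = 8+7+5 = 20 ⇒ 20 days.
Without Scouting→Wardrobe, Wardrobe's earliest start moves from 8 to 0.
After: Scouting→Principal→Edit = 8+2+5 = 15 → 15 days.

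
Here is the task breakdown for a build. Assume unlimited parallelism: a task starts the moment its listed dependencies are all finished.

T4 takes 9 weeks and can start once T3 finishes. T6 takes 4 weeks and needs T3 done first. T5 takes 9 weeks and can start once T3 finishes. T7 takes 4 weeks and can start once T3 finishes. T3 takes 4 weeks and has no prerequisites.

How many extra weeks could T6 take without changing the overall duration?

T3→T4 = 4+9 = 13 sets the makespan at 13 weeks.
Longest path through T6: 8 weeks (earliest finish 8, latest finish 13).
So T6 can slip 13 − 8 = 5 weeks.

5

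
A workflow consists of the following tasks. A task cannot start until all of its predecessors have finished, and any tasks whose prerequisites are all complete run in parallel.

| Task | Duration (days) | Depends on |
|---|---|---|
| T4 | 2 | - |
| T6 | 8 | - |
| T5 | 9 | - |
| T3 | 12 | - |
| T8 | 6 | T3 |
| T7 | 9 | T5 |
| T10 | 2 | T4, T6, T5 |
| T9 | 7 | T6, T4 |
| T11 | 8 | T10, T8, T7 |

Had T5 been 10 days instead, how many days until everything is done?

27

Actual critical path: T5→T7→T11 = 9+9+8 = 26 ⇒ 26 days.
T5 lies on that path, so at 10 days the path becomes 27 days.
That remains the longest chain; total 27 days.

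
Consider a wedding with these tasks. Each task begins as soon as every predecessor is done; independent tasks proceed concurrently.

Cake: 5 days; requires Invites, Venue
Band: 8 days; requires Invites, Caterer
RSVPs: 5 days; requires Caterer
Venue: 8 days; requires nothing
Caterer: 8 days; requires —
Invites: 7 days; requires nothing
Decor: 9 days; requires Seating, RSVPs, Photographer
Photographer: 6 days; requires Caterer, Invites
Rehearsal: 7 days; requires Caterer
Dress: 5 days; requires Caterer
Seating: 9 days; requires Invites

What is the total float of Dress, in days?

The longest chain is Invites→Seating→Decor = 7+9+9 = 25; overall finish 25 days.
Dress finishes as early as 13 and must finish by 25.
Slack of Dress = 20 − 8 = 12 days.

12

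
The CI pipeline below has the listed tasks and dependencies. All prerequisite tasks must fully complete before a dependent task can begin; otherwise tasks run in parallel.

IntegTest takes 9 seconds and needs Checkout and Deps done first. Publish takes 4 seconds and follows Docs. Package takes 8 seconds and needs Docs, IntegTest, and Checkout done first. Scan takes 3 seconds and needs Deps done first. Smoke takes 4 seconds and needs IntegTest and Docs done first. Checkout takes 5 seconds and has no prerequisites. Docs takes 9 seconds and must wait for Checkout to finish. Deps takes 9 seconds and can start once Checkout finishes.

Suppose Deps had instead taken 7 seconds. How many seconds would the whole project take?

29

Actual critical path: Checkout→Deps→IntegTest→Package = 5+9+9+8 = 31 ⇒ 31 seconds.
Deps is on the critical path; changing it to 7 makes that path 29 seconds.
The critical path is still Checkout→Deps→IntegTest→Package; finish is now 29 seconds.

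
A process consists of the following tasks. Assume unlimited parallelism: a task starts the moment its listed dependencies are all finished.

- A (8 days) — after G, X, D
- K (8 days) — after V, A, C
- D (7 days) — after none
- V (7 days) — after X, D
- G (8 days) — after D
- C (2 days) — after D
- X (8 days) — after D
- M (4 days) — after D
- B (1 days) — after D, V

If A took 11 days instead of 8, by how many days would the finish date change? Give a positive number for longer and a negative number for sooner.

Critical path before the change: D→X→A→K = 7+8+8+8 = 31 giving 31 days.
A is on the critical path; changing it to 11 makes that path 34 days.
No other chain overtakes it, so the finish is 34 days.
Change in finish: 34 − 31 = +3 days.

3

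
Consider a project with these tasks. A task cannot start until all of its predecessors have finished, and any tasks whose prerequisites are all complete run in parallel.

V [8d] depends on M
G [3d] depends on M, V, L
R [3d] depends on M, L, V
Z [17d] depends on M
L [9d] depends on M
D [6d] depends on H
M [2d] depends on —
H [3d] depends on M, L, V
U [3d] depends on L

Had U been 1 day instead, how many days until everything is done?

Actual critical path: M→L→H→D = 2+9+3+6 = 20 ⇒ 20 days.
U is off the critical path — its longest chain is 14 days, giving 6 of slack.
No other chain overtakes it, so the finish is 20 days.

20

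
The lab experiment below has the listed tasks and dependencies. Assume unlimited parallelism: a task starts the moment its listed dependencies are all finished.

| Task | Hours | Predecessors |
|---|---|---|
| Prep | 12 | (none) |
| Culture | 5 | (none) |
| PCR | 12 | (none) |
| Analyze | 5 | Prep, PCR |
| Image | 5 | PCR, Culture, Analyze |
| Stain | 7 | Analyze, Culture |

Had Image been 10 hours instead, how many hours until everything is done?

The binding path is Prep→Analyze→Stain = 12+5+7 = 24; finish at 24 hours.
Image has 2 hours of float (longest path through it is 22).
The binding chain switches to Prep→Analyze→Image = 12+5+10 = 27; finish 27 hours.

27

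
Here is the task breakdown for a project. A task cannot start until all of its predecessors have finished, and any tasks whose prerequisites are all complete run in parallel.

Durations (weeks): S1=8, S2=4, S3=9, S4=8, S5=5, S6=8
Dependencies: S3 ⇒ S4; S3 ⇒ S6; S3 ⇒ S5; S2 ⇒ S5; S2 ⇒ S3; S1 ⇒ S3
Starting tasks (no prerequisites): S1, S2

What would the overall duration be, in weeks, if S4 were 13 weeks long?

30

The binding path is S1→S3→S4 = 8+9+8 = 25; finish at 25 weeks.
S4 lies on that path, so at 13 weeks the path becomes 30 weeks.
That remains the longest chain; total 30 weeks.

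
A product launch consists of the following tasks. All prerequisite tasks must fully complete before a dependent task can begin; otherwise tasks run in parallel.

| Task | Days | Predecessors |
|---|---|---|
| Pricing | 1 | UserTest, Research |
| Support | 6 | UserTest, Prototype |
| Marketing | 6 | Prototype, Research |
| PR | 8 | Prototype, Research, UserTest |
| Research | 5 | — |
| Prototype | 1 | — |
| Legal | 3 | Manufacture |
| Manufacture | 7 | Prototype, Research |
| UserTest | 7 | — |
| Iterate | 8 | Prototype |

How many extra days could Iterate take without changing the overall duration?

6

Critical path: Research→Manufacture→Legal = 5+7+3 = 15, so the finish is 15 days.
Longest path through Iterate: 9 days (earliest finish 9, latest finish 15).
Float = 15 − 9 = 6.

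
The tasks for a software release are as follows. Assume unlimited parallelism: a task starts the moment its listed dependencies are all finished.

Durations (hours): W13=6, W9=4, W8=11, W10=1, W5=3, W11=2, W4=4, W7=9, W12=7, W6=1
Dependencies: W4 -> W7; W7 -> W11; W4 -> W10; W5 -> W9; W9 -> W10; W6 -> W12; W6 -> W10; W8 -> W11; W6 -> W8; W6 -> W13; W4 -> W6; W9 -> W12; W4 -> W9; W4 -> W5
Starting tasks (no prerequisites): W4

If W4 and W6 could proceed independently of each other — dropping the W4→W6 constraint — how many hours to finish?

With the dependency in place, W4→W5→W9→W12 = 4+3+4+7 = 18 sets the finish at 18 hours.
Without W4→W6, W6's earliest start moves from 4 to 0.
The longest chain is now W4→W5→W9→W12 = 4+3+4+7 = 18, so the plan takes 18 hours.

18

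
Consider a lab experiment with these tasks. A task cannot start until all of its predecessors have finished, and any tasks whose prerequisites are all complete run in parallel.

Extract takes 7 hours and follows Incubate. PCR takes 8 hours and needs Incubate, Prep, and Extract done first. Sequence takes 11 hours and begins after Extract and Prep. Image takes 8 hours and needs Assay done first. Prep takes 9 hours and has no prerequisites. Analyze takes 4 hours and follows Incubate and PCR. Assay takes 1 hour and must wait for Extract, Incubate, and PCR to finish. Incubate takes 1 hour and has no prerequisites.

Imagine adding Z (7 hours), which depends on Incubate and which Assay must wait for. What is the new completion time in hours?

Originally the schedule takes 26 hours.
With Z inserted, Assay now waits for max(Extract, Incubate, PCR, Z).
New critical path: Prep→PCR→Assay→Image = 9+8+1+8 = 26 ⇒ 26 hours.

26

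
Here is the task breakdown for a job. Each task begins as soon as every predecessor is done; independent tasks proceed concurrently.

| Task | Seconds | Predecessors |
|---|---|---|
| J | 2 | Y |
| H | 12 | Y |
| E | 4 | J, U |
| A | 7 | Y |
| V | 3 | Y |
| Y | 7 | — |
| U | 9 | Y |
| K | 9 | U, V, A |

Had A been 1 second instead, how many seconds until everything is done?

25

Critical path before the change: Y→U→K = 7+9+9 = 25 giving 25 seconds.
A has 2 seconds of float (longest path through it is 23).
No other chain overtakes it, so the finish is 25 seconds.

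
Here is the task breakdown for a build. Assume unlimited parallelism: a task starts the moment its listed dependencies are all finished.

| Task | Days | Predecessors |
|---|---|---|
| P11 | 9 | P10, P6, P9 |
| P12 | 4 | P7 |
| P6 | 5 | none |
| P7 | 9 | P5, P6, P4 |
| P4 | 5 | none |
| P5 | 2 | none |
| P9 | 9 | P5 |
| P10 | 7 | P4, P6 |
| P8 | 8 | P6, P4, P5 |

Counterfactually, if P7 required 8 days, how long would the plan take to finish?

Critical path before the change: P4→P10→P11 = 5+7+9 = 21 giving 21 days.
P7 is off the critical path — its longest chain is 18 days, giving 3 of slack.
That remains the longest chain; total 21 days.

21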